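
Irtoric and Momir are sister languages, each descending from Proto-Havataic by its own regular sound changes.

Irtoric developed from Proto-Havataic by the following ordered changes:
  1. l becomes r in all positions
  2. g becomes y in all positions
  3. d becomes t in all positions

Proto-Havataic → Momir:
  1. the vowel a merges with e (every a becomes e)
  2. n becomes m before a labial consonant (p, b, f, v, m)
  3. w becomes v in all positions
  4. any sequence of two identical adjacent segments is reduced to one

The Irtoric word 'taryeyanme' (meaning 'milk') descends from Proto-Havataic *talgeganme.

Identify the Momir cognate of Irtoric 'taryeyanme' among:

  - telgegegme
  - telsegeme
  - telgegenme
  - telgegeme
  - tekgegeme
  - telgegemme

telgegeme

Momir: start from *talgeganme.
  rule 1 (vowel merger): talgeganme → telgegenme
  rule 2 (nasal place assimilation): telgegenme → telgegemme
  rule 3: no change — telgegemme
  rule 4 (degemination): telgegemme → telgegeme
  ⇒ Momir telgegeme
Among the options, 'telgegeme' alone shows every Momir change applied in order.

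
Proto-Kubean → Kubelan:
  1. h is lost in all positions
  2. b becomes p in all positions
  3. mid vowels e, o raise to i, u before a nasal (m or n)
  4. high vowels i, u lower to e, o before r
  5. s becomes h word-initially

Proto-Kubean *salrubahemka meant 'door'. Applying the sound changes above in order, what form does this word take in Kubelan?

halrupaimka

Kubelan: *salrubahemka > salrubaemka > salrupaemka > salrupaimka > halrupaimka  (by h-loss, unconditioned shift, pre-nasal raising, debuccalisation)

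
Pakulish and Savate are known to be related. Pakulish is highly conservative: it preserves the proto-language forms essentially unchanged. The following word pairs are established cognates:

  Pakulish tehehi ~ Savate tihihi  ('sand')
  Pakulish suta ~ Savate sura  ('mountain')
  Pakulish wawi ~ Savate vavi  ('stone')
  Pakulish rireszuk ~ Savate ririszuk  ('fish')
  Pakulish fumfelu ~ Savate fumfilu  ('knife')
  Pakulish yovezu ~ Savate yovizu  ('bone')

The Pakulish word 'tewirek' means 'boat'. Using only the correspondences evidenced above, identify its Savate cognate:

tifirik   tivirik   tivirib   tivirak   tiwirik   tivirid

tivirik

tehehi ~ tihihi, rireszuk ~ ririszuk — Pakulish e corresponds to Savate i after a consonant, before a consonant other than r, m, n, p, b, f, v.
wawi ~ vavi — Pakulish w corresponds to Savate v between vowels (before a front vowel).
Applying these to Pakulish 'tewirek':
  tewirek → tiwirek   (e→i after a consonant, before a consonant other than r, m, n, p, b, f, v)
  tiwirek → tivirek   (w→v between vowels (before a front vowel))
  tivirek → tivirik   (e→i after a consonant, before a consonant other than r, m, n, p, b, f, v)
So the Savate cognate is 'tivirik'.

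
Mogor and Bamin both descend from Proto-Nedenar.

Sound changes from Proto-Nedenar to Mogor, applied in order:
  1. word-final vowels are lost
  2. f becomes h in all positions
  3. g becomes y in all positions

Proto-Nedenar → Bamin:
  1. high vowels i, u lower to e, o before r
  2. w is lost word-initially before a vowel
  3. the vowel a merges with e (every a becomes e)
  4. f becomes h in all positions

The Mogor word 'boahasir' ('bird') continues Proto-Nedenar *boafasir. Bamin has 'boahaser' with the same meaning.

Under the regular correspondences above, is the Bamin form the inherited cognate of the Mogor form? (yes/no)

Derive the expected Bamin reflex of *boafasir:
Bamin: *boafasir > boafaser > boefeser > boeheser  (by pre-rhotic lowering, vowel merger, unconditioned shift)
The regular Bamin reflex would be 'boeheser', but the attested form is 'boahaser'. The correspondence is irregular, so they are not cognates (the Bamin form has a different source).

no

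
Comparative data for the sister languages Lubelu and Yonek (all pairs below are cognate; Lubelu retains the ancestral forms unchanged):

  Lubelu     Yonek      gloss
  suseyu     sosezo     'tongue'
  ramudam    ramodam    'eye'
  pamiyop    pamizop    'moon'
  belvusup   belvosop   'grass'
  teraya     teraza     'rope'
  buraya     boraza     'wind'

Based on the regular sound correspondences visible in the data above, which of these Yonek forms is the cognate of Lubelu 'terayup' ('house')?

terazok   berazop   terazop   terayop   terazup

suseyu ~ sosezo — Lubelu y corresponds to Yonek z between vowels (before a back vowel).
belvusup ~ belvosop — Lubelu u corresponds to Yonek o after a consonant, before a labial obstruent.
Applying these to Lubelu 'terayup':
  terayup → terazup   (y→z between vowels (before a back vowel))
  terazup → terazop   (u→o after a consonant, before a labial obstruent)
So the Yonek cognate is 'terazop'.

terazop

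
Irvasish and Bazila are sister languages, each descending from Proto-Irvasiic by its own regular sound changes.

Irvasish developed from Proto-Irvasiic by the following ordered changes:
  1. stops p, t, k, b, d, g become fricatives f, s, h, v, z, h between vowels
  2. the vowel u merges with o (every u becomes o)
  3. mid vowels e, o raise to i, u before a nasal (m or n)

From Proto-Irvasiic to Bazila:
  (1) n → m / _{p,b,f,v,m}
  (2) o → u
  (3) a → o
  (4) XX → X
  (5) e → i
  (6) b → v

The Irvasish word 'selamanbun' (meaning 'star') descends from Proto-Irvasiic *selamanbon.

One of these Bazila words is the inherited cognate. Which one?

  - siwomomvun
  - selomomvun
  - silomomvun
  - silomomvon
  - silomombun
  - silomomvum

silomomvun

Bazila: *selamanbon
  selamanbon → selamambon   [nasal place assimilation]
  selamambon → selamambun   [vowel merger]
  selamambun → selomombun   [vowel merger]
  selomombun (rule 4 does not apply)
  selomombun → silomombun   [vowel merger]
  silomombun → silomomvun   [unconditioned shift]
  giving Bazila silomomvun.
Only 'silomomvun' matches the regular Bazila development of *selamanbon.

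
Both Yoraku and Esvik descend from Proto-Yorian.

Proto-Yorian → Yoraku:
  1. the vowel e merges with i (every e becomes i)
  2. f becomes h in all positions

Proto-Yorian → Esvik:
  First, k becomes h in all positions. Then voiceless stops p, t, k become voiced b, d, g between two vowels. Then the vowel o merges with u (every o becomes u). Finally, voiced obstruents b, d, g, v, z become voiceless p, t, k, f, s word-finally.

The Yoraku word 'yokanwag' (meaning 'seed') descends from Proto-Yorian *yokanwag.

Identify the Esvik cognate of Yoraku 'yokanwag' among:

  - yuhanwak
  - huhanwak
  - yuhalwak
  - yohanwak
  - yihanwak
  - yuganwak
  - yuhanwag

Esvik: *yokanwag > yohanwag > yuhanwag > yuhanwak  (by unconditioned shift, vowel merger, final devoicing)
Among the options, 'yuhanwak' alone shows every Esvik change applied in order.

yuhanwak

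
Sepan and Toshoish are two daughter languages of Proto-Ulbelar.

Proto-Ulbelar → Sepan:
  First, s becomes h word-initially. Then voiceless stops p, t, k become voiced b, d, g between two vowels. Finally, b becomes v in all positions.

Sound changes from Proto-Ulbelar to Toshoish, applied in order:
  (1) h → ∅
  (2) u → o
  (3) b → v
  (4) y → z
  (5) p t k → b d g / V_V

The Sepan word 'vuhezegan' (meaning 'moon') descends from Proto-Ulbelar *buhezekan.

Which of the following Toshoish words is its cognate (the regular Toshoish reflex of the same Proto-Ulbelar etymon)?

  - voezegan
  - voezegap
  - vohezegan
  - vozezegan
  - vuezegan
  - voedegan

Toshoish: start from *buhezekan.
  rule 1 (h-loss): buhezekan → buezekan
  rule 2 (vowel merger): buezekan → boezekan
  rule 3 (unconditioned shift): boezekan → voezekan
  rule 4: no change — voezekan
  rule 5 (intervocalic voicing): voezekan → voezegan
  ⇒ Toshoish voezegan
The other candidates each miss or misapply at least one Toshoish change.

voezegan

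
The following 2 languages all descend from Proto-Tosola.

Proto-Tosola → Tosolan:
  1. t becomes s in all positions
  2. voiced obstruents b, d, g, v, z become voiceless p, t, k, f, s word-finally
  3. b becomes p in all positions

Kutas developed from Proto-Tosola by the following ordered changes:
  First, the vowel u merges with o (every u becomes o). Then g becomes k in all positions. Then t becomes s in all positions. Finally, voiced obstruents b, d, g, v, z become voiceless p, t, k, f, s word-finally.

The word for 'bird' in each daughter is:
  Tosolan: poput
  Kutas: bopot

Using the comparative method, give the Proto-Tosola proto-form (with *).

Position 5: Tosolan has t, Kutas has t. In Tosolan, t can only continue *d, so the proto-segment is *d.
Position 1: Tosolan has p, Kutas has b. Kutas preserves b here (none of its changes turn any other segment into b), so the proto-segment is *b.
This points to *bopud. Verify forward in each daughter:
Tosolan: *bopud
  bopud (rule 1 does not apply)
  bopud → boput   [final devoicing]
  boput → poput   [unconditioned shift]
  giving Tosolan poput.
Kutas: *bopud
  bopud → bopod   [vowel merger]
  bopod (rule 2 does not apply)
  bopod (rule 3 does not apply)
  bopod → bopot   [final devoicing]
  giving Kutas bopot.
*bopud is the unique common source.

*bopud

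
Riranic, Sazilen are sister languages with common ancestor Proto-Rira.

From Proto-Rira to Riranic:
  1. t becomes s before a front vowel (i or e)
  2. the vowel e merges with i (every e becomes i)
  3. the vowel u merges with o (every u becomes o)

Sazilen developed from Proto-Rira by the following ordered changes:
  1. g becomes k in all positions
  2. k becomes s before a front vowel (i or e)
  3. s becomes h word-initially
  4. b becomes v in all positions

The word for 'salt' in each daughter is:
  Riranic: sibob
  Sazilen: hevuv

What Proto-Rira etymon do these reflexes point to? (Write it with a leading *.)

*sebub

Position 3: Riranic has b, Sazilen has v. Riranic preserves b here (none of its changes turn any other segment into b), so the proto-segment is *b.
Position 2: Riranic has i, Sazilen has e. Sazilen preserves e here (none of its changes turn any other segment into e), so the proto-segment is *e.
This points to *sebub. Verify forward in each daughter:
Riranic: *sebub > sibub > sibob  (by vowel merger, vowel merger)
Sazilen: *sebub > hebub > hevuv  (by debuccalisation, unconditioned shift)
Only *sebub yields all of Riranic sibob, Sazilen hevuv.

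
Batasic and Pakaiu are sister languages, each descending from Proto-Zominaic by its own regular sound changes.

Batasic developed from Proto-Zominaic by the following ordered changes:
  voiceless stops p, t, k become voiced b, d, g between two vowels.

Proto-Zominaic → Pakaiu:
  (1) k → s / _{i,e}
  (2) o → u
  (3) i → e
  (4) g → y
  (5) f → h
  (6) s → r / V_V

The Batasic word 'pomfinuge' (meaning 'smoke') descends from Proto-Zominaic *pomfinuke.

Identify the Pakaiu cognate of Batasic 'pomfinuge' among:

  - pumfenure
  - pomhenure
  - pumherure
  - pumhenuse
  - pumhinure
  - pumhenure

Pakaiu: *pomfinuke
  pomfinuke → pomfinuse   [palatalisation]
  pomfinuse → pumfinuse   [vowel merger]
  pumfinuse → pumfenuse   [vowel merger]
  pumfenuse (rule 4 does not apply)
  pumfenuse → pumhenuse   [unconditioned shift]
  pumhenuse → pumhenure   [rhotacism]
  giving Pakaiu pumhenure.
The other candidates each miss or misapply at least one Pakaiu change.

pumhenure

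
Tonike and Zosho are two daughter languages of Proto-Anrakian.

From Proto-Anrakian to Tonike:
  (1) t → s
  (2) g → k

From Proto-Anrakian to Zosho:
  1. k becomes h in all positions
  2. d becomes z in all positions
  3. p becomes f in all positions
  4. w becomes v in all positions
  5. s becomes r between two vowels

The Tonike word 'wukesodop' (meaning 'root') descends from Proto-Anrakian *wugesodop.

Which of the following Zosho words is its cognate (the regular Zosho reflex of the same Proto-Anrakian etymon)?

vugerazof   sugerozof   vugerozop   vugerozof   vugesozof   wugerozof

Zosho: *wugesodop
  wugesodop (rule 1 does not apply)
  wugesodop → wugesozop   [unconditioned shift]
  wugesozop → wugesozof   [unconditioned shift]
  wugesozof → vugesozof   [unconditioned shift]
  vugesozof → vugerozof   [rhotacism]
  giving Zosho vugerozof.
Only 'vugerozof' matches the regular Zosho development of *wugesodop.

vugerozof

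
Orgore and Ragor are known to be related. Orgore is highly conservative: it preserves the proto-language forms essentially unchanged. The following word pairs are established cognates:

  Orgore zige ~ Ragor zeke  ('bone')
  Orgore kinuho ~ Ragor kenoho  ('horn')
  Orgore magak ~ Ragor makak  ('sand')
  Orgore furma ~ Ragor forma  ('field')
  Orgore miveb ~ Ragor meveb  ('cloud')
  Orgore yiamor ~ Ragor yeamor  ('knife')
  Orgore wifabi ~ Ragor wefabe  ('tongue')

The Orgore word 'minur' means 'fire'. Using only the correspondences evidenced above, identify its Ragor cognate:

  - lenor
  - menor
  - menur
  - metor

kinuho ~ kenoho — Orgore i corresponds to Ragor e after a consonant, before a nasal.
furma ~ forma — Orgore u corresponds to Ragor o after a consonant, before r.
Applying these to Orgore 'minur':
  minur → menur   (i→e after a consonant, before a nasal)
  menur → menor   (u→o after a consonant, before r)
So the Ragor cognate is 'menor'.

menor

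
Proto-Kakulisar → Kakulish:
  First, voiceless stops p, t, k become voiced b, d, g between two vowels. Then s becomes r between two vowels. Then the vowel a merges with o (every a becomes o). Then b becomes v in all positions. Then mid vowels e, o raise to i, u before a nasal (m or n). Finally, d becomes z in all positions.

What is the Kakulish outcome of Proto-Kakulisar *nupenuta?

Kakulish: start from *nupenuta.
  rule 1 (intervocalic voicing): nupenuta → nubenuda
  rule 2: no change — nubenuda
  rule 3 (vowel merger): nubenuda → nubenudo
  rule 4 (unconditioned shift): nubenudo → nuvenudo
  rule 5 (pre-nasal raising): nuvenudo → nuvinudo
  rule 6 (unconditioned shift): nuvinudo → nuvinuzo
  ⇒ Kakulish nuvinuzo

nuvinuzo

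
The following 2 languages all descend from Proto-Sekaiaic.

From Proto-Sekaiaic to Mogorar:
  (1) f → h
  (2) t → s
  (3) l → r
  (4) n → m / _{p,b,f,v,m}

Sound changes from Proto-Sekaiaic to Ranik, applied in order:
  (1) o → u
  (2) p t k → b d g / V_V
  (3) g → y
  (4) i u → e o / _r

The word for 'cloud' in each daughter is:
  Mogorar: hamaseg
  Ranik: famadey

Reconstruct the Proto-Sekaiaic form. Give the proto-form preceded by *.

*famateg

Position 7: Mogorar has g, Ranik has y. Mogorar preserves g here (none of its changes turn any other segment into g), so the proto-segment is *g.
Position 5: Mogorar has s, Ranik has d. Taking the neighbouring segments as reconstructed: Mogorar s could go back to *t or *s; Ranik d could go back to *t or *d — the one source consistent with every daughter is *t.
This points to *famateg. Verify forward in each daughter:
Mogorar: *famateg
  famateg → hamateg   [unconditioned shift]
  hamateg → hamaseg   [unconditioned shift]
  hamaseg (rule 3 does not apply)
  hamaseg (rule 4 does not apply)
  giving Mogorar hamaseg.
Ranik: *famateg > famadeg > famadey  (by intervocalic voicing, unconditioned shift)
No other proto-form is consistent with every reflex, so the reconstruction is *famateg.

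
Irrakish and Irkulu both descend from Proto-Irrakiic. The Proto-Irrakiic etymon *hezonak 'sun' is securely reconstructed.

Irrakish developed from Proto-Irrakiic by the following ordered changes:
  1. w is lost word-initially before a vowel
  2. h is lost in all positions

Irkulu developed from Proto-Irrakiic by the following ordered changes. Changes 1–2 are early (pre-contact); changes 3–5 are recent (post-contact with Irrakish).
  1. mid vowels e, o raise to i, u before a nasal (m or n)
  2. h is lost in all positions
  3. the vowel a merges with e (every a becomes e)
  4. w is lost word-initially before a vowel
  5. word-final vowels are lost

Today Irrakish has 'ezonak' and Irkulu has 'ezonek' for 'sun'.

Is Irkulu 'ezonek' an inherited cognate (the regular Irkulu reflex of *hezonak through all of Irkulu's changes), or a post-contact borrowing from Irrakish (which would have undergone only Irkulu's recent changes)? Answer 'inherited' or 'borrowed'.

If inherited, *hezonak would pass through all of Irkulu's changes:
Irkulu: *hezonak
  hezonak → hezunak   [pre-nasal raising]
  hezunak → ezunak   [h-loss]
  ezunak → ezunek   [vowel merger]
  ezunek (rule 4 does not apply)
  ezunek (rule 5 does not apply)
  giving Irkulu ezunek.
If borrowed from Irrakish 'ezonak' after the early changes, it would undergo only the recent ones:
  rule 3 (vowel merger): ezonak → ezonek
  rule 4 (glide loss): no change (ezonek)
  rule 5 (apocope): no change (ezonek)
  ⇒ as a loan: ezonek
Irkulu 'ezonek' matches the loan outcome 'ezonek', not the inherited 'ezunek' — it skipped the early Irkulu changes, so it was borrowed from Irrakish.

borrowed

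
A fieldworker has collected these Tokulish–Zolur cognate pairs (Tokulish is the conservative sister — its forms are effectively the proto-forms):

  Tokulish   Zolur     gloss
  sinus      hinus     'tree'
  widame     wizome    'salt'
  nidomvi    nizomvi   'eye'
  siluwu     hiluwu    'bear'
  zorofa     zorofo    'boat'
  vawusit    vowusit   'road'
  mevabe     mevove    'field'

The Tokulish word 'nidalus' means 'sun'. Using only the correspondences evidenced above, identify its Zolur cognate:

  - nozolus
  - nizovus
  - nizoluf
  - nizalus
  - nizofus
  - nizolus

nizolus

widame ~ wizome — Tokulish d corresponds to Zolur z between vowels (before a back vowel).
vawusit ~ vowusit — Tokulish a corresponds to Zolur o after a consonant, before a consonant other than r, m, n, p, b, f, v.
Applying these to Tokulish 'nidalus':
  nidalus → nizalus   (d→z between vowels (before a back vowel))
  nizalus → nizolus   (a→o after a consonant, before a consonant other than r, m, n, p, b, f, v)
So the Zolur cognate is 'nizolus'.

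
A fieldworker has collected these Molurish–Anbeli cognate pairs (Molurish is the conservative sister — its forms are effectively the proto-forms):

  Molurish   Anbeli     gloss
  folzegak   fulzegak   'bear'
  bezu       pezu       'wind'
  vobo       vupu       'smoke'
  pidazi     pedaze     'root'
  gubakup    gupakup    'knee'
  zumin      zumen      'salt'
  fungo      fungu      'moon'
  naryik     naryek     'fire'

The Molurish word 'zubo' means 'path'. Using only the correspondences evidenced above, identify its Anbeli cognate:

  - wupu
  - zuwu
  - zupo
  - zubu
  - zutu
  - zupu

vobo ~ vupu — Molurish b corresponds to Anbeli p between vowels (before a back vowel).
vobo ~ vupu, fungo ~ fungu — Molurish o corresponds to Anbeli u word-finally.
Applying these to Molurish 'zubo':
  zubo → zupo   (b→p between vowels (before a back vowel))
  zupo → zupu   (o→u word-finally)
So the Anbeli cognate is 'zupu'.

zupu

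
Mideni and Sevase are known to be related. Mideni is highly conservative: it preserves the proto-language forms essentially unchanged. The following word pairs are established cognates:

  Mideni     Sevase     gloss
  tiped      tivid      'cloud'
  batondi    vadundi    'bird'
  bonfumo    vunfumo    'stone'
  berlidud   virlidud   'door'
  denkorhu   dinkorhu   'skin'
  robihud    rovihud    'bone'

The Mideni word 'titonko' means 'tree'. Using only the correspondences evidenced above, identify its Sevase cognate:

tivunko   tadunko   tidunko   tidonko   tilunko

batondi ~ vadundi — Mideni t corresponds to Sevase d between vowels (before a back vowel).
batondi ~ vadundi, bonfumo ~ vunfumo — Mideni o corresponds to Sevase u after a consonant, before a nasal.
Applying these to Mideni 'titonko':
  titonko → tidonko   (t→d between vowels (before a back vowel))
  tidonko → tidunko   (o→u after a consonant, before a nasal)
So the Sevase cognate is 'tidunko'.

tidunko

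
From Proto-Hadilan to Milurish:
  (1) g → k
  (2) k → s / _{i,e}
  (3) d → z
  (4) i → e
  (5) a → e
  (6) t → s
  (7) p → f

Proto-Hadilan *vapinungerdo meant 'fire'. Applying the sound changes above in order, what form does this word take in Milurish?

Milurish: *vapinungerdo > vapinunkerdo > vapinunserdo > vapinunserzo > vapenunserzo > vepenunserzo > vefenunserzo  (by unconditioned shift, palatalisation, unconditioned shift, vowel merger, vowel merger, unconditioned shift)

vefenunserzo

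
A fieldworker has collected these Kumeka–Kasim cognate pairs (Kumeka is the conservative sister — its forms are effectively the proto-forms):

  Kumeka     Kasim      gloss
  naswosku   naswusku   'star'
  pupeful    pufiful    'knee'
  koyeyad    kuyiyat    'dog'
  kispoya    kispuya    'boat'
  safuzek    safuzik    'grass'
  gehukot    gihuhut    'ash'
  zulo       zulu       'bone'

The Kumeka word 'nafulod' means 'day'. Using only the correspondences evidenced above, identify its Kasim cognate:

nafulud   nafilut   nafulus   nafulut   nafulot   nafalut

naswosku ~ naswusku, koyeyad ~ kuyiyat — Kumeka o corresponds to Kasim u after a consonant, before a consonant other than r, m, n, p, b, f, v.
koyeyad ~ kuyiyat — Kumeka d corresponds to Kasim t word-finally.
Applying these to Kumeka 'nafulod':
  nafulod → nafulud   (o→u after a consonant, before a consonant other than r, m, n, p, b, f, v)
  nafulud → nafulut   (d→t word-finally)
So the Kasim cognate is 'nafulut'.

nafulut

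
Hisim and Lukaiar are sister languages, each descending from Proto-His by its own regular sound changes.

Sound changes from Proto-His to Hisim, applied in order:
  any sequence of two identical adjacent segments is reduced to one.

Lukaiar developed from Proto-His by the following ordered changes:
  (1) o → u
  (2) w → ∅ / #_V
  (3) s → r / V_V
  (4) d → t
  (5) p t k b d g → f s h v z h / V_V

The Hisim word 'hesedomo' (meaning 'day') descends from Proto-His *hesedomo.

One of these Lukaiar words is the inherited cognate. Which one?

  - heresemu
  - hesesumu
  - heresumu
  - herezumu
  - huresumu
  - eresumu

heresumu

Lukaiar: *hesedomo > hesedumu > heredumu > heretumu > heresumu  (by vowel merger, rhotacism, unconditioned shift, intervocalic lenition)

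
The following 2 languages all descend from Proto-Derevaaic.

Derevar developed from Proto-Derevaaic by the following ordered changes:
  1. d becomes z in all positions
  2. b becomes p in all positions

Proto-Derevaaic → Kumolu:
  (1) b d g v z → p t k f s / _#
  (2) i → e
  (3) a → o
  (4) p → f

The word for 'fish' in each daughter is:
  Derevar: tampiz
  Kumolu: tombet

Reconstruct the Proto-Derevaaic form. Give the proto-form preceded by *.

Position 6: Derevar has z, Kumolu has t. Taking the neighbouring segments as reconstructed: Derevar z could go back to *d or *z; Kumolu t could go back to *t or *d — the one source consistent with every daughter is *d.
Position 5: Derevar has i, Kumolu has e. Derevar preserves i here (none of its changes turn any other segment into i), so the proto-segment is *i.
Verify the candidate proto-form against each daughter:
Derevar: *tambid > tambiz > tampiz  (by unconditioned shift, unconditioned shift)
Kumolu: *tambid
  tambid → tambit   [final devoicing]
  tambit → tambet   [vowel merger]
  tambet → tombet   [vowel merger]
  tombet (rule 4 does not apply)
  giving Kumolu tombet.
Only *tambid yields all of Derevar tampiz, Kumolu tombet.

*tambid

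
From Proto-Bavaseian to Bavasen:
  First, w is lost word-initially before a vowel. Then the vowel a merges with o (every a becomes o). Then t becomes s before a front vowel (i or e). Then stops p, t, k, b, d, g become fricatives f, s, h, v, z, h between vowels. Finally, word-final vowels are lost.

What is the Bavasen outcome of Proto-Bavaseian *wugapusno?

uhofusn

Bavasen: *wugapusno > ugapusno > ugopusno > uhofusno > uhofusn  (by glide loss, vowel merger, intervocalic lenition, apocope)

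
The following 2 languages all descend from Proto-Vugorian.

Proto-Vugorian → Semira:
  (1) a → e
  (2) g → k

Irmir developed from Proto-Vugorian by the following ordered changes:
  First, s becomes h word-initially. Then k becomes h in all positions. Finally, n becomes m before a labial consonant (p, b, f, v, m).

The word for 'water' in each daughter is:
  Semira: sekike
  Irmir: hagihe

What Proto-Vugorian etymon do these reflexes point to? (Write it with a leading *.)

Position 1: Semira has s, Irmir has h. Semira preserves s here (none of its changes turn any other segment into s), so the proto-segment is *s.
Position 5: Semira has k, Irmir has h. Taking the neighbouring segments as reconstructed: Semira k could go back to *k or *g; Irmir h could go back to *k or *h — the one source consistent with every daughter is *k.
Verify the candidate proto-form against each daughter:
Semira: start from *sagike.
  rule 1 (vowel merger): sagike → segike
  rule 2 (unconditioned shift): segike → sekike
  ⇒ Semira sekike
Irmir: *sagike
  sagike → hagike   [debuccalisation]
  hagike → hagihe   [unconditioned shift]
  hagihe (rule 3 does not apply)
  giving Irmir hagihe.
*sagike is the unique common source.

*sagike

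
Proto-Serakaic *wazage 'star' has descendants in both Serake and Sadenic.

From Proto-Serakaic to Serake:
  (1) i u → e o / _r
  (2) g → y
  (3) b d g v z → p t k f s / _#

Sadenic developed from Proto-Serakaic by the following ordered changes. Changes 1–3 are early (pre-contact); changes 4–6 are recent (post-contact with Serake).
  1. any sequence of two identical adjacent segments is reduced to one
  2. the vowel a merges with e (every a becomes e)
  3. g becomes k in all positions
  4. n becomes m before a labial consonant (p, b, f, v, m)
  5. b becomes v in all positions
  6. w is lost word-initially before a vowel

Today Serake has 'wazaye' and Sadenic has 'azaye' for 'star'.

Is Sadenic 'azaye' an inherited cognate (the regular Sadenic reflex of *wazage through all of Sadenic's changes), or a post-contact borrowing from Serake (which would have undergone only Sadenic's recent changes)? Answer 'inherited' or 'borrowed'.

borrowed

If inherited, *wazage would pass through all of Sadenic's changes:
Sadenic: start from *wazage.
  rule 1: no change — wazage
  rule 2 (vowel merger): wazage → wezege
  rule 3 (unconditioned shift): wezege → wezeke
  rule 4: no change — wezeke
  rule 5: no change — wezeke
  rule 6 (glide loss): wezeke → ezeke
  ⇒ Sadenic ezeke
If borrowed from Serake 'wazaye' after the early changes, it would undergo only the recent ones:
  rule 4 (nasal place assimilation): no change (wazaye)
  rule 5 (unconditioned shift): no change (wazaye)
  rule 6 (glide loss): wazaye → azaye
  ⇒ as a loan: azaye
Sadenic 'azaye' matches the loan outcome 'azaye', not the inherited 'ezeke' — it skipped the early Sadenic changes, so it was borrowed from Serake.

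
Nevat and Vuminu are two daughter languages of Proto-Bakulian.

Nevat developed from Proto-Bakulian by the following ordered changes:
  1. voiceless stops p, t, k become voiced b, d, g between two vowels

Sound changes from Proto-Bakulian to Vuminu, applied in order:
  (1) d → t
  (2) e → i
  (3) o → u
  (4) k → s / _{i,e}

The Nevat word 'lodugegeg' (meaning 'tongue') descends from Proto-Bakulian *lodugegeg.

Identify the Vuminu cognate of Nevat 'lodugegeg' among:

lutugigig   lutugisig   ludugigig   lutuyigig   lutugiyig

lutugigig

Vuminu: *lodugegeg > lotugegeg > lotugigig > lutugigig  (by unconditioned shift, vowel merger, vowel merger)
Only 'lutugigig' matches the regular Vuminu development of *lodugegeg.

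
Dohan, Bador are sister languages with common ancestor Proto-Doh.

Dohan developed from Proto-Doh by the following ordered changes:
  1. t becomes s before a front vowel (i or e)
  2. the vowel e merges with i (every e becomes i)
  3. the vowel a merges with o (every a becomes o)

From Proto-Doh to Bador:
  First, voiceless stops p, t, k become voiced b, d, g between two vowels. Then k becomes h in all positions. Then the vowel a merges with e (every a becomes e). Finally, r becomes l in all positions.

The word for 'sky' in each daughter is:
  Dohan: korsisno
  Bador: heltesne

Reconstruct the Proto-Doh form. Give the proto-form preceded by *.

Position 5: Dohan has i, Bador has e. Taking the neighbouring segments as reconstructed: Dohan i could go back to *e or *i; Bador e could go back to *a or *e — the one source consistent with every daughter is *e.
Position 3: Dohan has r, Bador has l. Dohan preserves r here (none of its changes turn any other segment into r), so the proto-segment is *r.
Position 1: Dohan has k, Bador has h. Dohan preserves k here (none of its changes turn any other segment into k), so the proto-segment is *k.
Continuing position by position gives *kartesna; check it forward:
Dohan: start from *kartesna.
  rule 1 (palatalisation): kartesna → karsesna
  rule 2 (vowel merger): karsesna → karsisna
  rule 3 (vowel merger): karsisna → korsisno
  ⇒ Dohan korsisno
Bador: start from *kartesna.
  rule 1: no change — kartesna
  rule 2 (unconditioned shift): kartesna → hartesna
  rule 3 (vowel merger): hartesna → hertesne
  rule 4 (unconditioned shift): hertesne → heltesne
  ⇒ Bador heltesne
Only *kartesna yields all of Dohan korsisno, Bador heltesne.

*kartesna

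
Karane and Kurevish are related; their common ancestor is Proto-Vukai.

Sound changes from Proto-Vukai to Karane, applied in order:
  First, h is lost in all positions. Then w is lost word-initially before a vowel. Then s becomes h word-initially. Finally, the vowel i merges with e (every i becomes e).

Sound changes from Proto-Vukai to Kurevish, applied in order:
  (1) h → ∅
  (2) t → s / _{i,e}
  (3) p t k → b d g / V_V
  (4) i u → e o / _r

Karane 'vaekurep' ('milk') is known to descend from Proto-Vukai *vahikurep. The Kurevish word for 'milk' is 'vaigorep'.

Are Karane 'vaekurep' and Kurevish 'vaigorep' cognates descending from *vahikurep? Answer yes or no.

Derive the expected Kurevish reflex of *vahikurep:
Kurevish: *vahikurep > vaikurep > vaigurep > vaigorep  (by h-loss, intervocalic voicing, pre-rhotic lowering)
Kurevish 'vaigorep' matches the regular reflex exactly, so the pair is cognate.

yes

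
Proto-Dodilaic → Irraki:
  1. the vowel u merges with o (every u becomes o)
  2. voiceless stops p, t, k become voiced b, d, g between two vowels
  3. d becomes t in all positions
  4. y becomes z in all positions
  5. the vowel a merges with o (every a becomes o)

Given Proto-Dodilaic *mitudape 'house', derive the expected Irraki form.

mitotobe

Irraki: start from *mitudape.
  rule 1 (vowel merger): mitudape → mitodape
  rule 2 (intervocalic voicing): mitodape → midodabe
  rule 3 (unconditioned shift): midodabe → mitotabe
  rule 4: no change — mitotabe
  rule 5 (vowel merger): mitotabe → mitotobe
  ⇒ Irraki mitotobe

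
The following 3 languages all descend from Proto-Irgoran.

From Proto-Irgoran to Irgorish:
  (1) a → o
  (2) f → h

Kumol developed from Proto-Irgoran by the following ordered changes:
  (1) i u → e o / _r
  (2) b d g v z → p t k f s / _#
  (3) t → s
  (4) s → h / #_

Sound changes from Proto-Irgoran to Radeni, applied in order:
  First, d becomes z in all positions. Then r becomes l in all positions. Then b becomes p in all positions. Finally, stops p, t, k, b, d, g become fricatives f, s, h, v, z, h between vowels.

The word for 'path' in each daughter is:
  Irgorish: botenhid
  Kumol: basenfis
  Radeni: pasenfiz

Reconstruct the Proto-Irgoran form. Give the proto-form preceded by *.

Position 2: Irgorish has o, Kumol has a, Radeni has a. Kumol preserves a here (none of its changes turn any other segment into a), so the proto-segment is *a.
Position 6: Irgorish has h, Kumol has f, Radeni has f. Taking the neighbouring segments as reconstructed: Irgorish h could go back to *f or *h; Kumol f can only go back to *f; Radeni f can only go back to *f — the one source consistent with every daughter is *f.
Verify the candidate proto-form against each daughter:
Irgorish: start from *batenfid.
  rule 1 (vowel merger): batenfid → botenfid
  rule 2 (unconditioned shift): botenfid → botenhid
  ⇒ Irgorish botenhid
Kumol: start from *batenfid.
  rule 1: no change — batenfid
  rule 2 (final devoicing): batenfid → batenfit
  rule 3 (unconditioned shift): batenfit → basenfis
  rule 4: no change — basenfis
  ⇒ Kumol basenfis
Radeni: *batenfid > batenfiz > patenfiz > pasenfiz  (by unconditioned shift, unconditioned shift, intervocalic lenition)
Only *batenfid yields all of Irgorish botenhid, Kumol basenfis, Radeni pasenfiz.

*batenfid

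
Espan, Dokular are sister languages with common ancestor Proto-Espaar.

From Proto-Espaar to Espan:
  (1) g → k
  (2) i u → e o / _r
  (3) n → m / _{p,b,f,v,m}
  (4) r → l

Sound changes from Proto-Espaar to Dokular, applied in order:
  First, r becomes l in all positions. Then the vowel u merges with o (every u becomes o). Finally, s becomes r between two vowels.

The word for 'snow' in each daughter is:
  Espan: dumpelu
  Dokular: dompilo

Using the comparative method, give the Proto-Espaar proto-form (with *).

Position 7: Espan has u, Dokular has o. Espan preserves u here (none of its changes turn any other segment into u), so the proto-segment is *u.
Position 6: Espan has l, Dokular has l. Taking the neighbouring segments as reconstructed: Espan l can only go back to *r; Dokular l could go back to *l or *r — the one source consistent with every daughter is *r.
Verify the candidate proto-form against each daughter:
Espan: *dumpiru > dumperu > dumpelu  (by pre-rhotic lowering, unconditioned shift)
Dokular: *dumpiru
  dumpiru → dumpilu   [unconditioned shift]
  dumpilu → dompilo   [vowel merger]
  dompilo (rule 3 does not apply)
  giving Dokular dompilo.
Only *dumpiru yields all of Espan dumpelu, Dokular dompilo.

*dumpiru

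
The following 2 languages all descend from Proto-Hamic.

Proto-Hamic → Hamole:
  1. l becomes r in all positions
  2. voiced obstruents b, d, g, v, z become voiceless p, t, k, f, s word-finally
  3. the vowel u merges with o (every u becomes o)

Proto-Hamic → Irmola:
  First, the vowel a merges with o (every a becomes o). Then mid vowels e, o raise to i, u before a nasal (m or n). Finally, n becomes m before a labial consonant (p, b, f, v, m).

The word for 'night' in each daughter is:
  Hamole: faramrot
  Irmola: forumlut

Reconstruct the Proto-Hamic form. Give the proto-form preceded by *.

*faramlut

Position 6: Hamole has r, Irmola has l. Irmola preserves l here (none of its changes turn any other segment into l), so the proto-segment is *l.
Position 7: Hamole has o, Irmola has u. Taking the neighbouring segments as reconstructed: Hamole o could go back to *o or *u; Irmola u can only go back to *u — the one source consistent with every daughter is *u.
Position 4: Hamole has a, Irmola has u. Hamole preserves a here (none of its changes turn any other segment into a), so the proto-segment is *a.
Continuing position by position gives *faramlut; check it forward:
Hamole: *faramlut > faramrut > faramrot  (by unconditioned shift, vowel merger)
Irmola: *faramlut > foromlut > forumlut  (by vowel merger, pre-nasal raising)
*faramlut is the unique common source.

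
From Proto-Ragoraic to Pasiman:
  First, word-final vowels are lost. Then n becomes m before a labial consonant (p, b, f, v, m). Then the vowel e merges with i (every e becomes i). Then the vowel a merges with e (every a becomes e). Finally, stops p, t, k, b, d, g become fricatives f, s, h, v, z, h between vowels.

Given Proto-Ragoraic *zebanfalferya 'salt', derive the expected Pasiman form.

Pasiman: *zebanfalferya > zebanfalfery > zebamfalfery > zibamfalfiry > zibemfelfiry > zivemfelfiry  (by apocope, nasal place assimilation, vowel merger, vowel merger, intervocalic lenition)

zivemfelfiry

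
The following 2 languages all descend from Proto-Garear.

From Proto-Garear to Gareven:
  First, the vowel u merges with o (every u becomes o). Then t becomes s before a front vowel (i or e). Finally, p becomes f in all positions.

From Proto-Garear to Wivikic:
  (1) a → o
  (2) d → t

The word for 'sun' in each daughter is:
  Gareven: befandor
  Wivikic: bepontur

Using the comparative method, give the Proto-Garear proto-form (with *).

*bepandur

Position 4: Gareven has a, Wivikic has o. Gareven preserves a here (none of its changes turn any other segment into a), so the proto-segment is *a.
Position 3: Gareven has f, Wivikic has p. Wivikic preserves p here (none of its changes turn any other segment into p), so the proto-segment is *p.
Continuing position by position gives *bepandur; check it forward:
Gareven: start from *bepandur.
  rule 1 (vowel merger): bepandur → bepandor
  rule 2: no change — bepandor
  rule 3 (unconditioned shift): bepandor → befandor
  ⇒ Gareven befandor
Wivikic: *bepandur
  bepandur → bepondur   [vowel merger]
  bepondur → bepontur   [unconditioned shift]
  giving Wivikic bepontur.
*bepandur is the unique common source.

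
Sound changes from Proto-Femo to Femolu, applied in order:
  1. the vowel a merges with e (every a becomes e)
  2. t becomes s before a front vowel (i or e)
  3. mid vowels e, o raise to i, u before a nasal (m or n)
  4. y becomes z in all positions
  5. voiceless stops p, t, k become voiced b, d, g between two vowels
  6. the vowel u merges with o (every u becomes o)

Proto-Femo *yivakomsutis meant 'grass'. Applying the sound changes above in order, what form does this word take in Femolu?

Femolu: start from *yivakomsutis.
  rule 1 (vowel merger): yivakomsutis → yivekomsutis
  rule 2 (palatalisation): yivekomsutis → yivekomsusis
  rule 3 (pre-nasal raising): yivekomsusis → yivekumsusis
  rule 4 (unconditioned shift): yivekumsusis → zivekumsusis
  rule 5 (intervocalic voicing): zivekumsusis → zivegumsusis
  rule 6 (vowel merger): zivegumsusis → zivegomsosis
  ⇒ Femolu zivegomsosis

zivegomsosis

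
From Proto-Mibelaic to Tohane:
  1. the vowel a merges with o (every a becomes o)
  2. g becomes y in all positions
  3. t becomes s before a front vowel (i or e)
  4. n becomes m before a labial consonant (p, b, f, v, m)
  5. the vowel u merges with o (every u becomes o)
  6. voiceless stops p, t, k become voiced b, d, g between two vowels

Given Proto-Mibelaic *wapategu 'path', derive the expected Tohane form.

Tohane: start from *wapategu.
  rule 1 (vowel merger): wapategu → wopotegu
  rule 2 (unconditioned shift): wopotegu → wopoteyu
  rule 3 (palatalisation): wopoteyu → woposeyu
  rule 4: no change — woposeyu
  rule 5 (vowel merger): woposeyu → woposeyo
  rule 6 (intervocalic voicing): woposeyo → woboseyo
  ⇒ Tohane woboseyo

woboseyo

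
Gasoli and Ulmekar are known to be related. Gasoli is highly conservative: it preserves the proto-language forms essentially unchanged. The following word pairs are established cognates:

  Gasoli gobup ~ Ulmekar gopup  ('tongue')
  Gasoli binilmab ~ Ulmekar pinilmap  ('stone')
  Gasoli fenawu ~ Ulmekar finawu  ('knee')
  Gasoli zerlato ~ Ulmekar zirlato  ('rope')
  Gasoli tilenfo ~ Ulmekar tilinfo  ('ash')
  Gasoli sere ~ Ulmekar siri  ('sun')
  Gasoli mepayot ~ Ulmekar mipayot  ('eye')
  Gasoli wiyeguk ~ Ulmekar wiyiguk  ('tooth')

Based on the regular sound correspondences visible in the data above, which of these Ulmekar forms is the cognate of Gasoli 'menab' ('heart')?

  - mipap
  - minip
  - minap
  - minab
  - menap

fenawu ~ finawu, tilenfo ~ tilinfo — Gasoli e corresponds to Ulmekar i after a consonant, before a nasal.
binilmab ~ pinilmap — Gasoli b corresponds to Ulmekar p word-finally.
Applying these to Gasoli 'menab':
  menab → minab   (e→i after a consonant, before a nasal)
  minab → minap   (b→p word-finally)
So the Ulmekar cognate is 'minap'.

minap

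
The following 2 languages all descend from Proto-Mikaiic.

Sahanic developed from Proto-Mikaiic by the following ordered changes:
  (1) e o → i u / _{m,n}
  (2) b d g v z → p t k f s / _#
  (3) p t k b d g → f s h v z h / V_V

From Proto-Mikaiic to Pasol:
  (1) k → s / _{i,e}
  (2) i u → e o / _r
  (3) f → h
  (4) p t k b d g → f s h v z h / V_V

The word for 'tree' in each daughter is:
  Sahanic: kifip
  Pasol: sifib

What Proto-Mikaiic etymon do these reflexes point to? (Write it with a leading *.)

Position 5: Sahanic has p, Pasol has b. Pasol preserves b here (none of its changes turn any other segment into b), so the proto-segment is *b.
Position 1: Sahanic has k, Pasol has s. Taking the neighbouring segments as reconstructed: Sahanic k can only go back to *k; Pasol s could go back to *k or *s — the one source consistent with every daughter is *k.
Position 3: Sahanic has f, Pasol has f. In Pasol, f can only continue *p, so the proto-segment is *p.
Continuing position by position gives *kipib; check it forward:
Sahanic: *kipib > kipip > kifip  (by final devoicing, intervocalic lenition)
Pasol: *kipib
  kipib → sipib   [palatalisation]
  sipib (rule 2 does not apply)
  sipib (rule 3 does not apply)
  sipib → sifib   [intervocalic lenition]
  giving Pasol sifib.
*kipib is the unique common source.

*kipib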